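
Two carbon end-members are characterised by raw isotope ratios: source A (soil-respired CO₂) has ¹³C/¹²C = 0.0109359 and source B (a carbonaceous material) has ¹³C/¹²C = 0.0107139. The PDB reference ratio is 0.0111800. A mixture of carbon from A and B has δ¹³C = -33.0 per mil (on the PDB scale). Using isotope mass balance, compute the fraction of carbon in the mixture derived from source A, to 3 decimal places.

δ_A = (0.0109359/0.0111800 − 1)×1000 = (0.978166 − 1)×1000 = -21.834 per mil
δ_B = (0.0107139/0.0111800 − 1)×1000 = (0.958309 − 1)×1000 = -41.691 per mil
f_A = (δ_mix − δ_B)/(δ_A − δ_B) = (-33.0 − (-41.691))/(-21.834 − (-41.691))
f_A = 8.691 / 19.857 = 0.4377

0.438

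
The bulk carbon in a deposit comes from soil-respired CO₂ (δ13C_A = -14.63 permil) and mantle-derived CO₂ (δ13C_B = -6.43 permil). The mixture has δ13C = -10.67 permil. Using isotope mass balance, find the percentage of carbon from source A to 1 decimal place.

51.7%

δ_mix = f_A·δ_A + (1 − f_A)·δ_B  ⇒  f_A = (δ_mix − δ_B)/(δ_A − δ_B)
f_A = (-10.67 − (-6.43)) / (-14.63 − (-6.43))
f_A = -4.24 / -8.20 = 0.5171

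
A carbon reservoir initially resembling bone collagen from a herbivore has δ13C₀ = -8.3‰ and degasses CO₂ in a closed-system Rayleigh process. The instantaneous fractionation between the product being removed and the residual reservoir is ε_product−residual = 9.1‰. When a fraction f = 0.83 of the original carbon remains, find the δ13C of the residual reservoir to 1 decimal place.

Rayleigh residual: δ_res = (δ₀ + 1000)·f^(α−1) − 1000
α = ε/1000 + 1 = 1.00910, so α − 1 = 0.00910
f^(α−1) = 0.83^(0.00910) = 0.998306
δ_res = (-8.3 + 1000) × 0.998306 − 1000 = 990.020 − 1000 = -9.98‰

-10.0‰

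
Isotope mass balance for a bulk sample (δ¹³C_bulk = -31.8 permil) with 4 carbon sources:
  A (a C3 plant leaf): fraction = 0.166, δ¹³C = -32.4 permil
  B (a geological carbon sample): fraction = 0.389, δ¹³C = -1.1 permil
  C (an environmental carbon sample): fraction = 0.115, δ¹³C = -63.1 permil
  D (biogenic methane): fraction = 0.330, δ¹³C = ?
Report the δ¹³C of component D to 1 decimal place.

-56.8 permil

Isotope mass balance: δ_bulk = Σ fᵢ·δᵢ.
-31.8 = 0.166×(-32.4) + 0.389×(-1.1) + 0.115×(-63.1) + 0.330×δ_D
0.330·δ_D = -31.8 − (-13.063) = -18.737
δ_D = -18.737 / 0.330 = -56.78 permil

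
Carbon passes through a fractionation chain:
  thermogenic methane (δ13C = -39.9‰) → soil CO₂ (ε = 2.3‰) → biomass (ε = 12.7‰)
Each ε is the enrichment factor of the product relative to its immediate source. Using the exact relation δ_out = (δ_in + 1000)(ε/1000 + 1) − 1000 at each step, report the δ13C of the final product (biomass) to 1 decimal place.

step 1: δ = (-39.90 + 1000)·(2.3/1000 + 1) − 1000 = -37.69‰
step 2: δ = (-37.69 + 1000)·(12.7/1000 + 1) − 1000 = -25.47‰

-25.5‰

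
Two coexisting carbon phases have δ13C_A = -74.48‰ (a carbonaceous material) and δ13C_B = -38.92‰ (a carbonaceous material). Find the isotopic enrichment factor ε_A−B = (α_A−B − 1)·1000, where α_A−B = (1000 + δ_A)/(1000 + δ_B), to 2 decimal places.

-37.00‰

α_A−B = (1000 + -74.48) / (1000 + -38.92) = 925.52 / 961.08 = 0.963000
ε_A−B = (0.963000 − 1) × 1000 = -37.000‰
(The approximation ε ≈ δ_A − δ_B would give -35.56‰.)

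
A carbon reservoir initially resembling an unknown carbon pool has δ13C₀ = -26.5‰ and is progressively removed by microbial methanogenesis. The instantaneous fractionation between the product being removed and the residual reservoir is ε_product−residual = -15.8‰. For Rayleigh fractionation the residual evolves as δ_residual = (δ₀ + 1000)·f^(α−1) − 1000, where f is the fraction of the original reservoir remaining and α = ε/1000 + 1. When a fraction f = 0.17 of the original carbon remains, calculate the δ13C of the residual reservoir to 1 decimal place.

1.1‰

Rayleigh residual: δ_res = (δ₀ + 1000)·f^(α−1) − 1000
α = ε/1000 + 1 = 0.98420, so α − 1 = -0.01580
f^(α−1) = 0.17^(-0.01580) = 1.028393
δ_res = (-26.5 + 1000) × 1.028393 − 1000 = 1001.140 − 1000 = 1.14‰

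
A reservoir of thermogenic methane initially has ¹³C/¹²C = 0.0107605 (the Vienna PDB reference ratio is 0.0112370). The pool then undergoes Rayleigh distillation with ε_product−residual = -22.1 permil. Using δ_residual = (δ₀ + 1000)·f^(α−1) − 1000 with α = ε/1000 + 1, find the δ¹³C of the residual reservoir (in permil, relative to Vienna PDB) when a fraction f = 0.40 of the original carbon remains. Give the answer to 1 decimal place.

-22.8 permil

δ₀ = (0.0107605/0.0112370 − 1)×1000 = (0.957595 − 1)×1000 = -42.405 permil
α − 1 = ε/1000 = -0.0221
f^(α−1) = 0.40^(-0.0221) = 1.020456
δ_res = (-42.405 + 1000) × 1.020456 − 1000 = 977.184 − 1000 = -22.82 permil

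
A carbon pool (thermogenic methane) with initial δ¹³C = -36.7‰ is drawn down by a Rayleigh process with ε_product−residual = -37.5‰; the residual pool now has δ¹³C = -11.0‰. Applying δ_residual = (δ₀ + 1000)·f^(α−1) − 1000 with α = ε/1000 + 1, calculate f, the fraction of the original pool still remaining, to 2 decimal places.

0.50

α − 1 = ε/1000 = -0.0375
(δ_res + 1000)/(δ₀ + 1000) = (-11.0 + 1000)/(-36.7 + 1000) = 989.0/963.3 = 1.026679
f = 1.026679^(1/-0.0375) = exp(ln(1.026679)/-0.0375) = exp(0.02633/-0.0375)
f = exp(-0.7021) = 0.4955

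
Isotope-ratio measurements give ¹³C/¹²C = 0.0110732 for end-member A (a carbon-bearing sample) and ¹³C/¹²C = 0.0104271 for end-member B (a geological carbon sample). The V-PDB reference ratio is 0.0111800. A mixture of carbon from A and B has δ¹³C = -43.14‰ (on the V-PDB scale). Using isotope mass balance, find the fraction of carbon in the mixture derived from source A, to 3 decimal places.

δ_A = (0.0110732/0.0111800 − 1)×1000 = (0.990447 − 1)×1000 = -9.553‰
δ_B = (0.0104271/0.0111800 − 1)×1000 = (0.932657 − 1)×1000 = -67.343‰
f_A = (δ_mix − δ_B)/(δ_A − δ_B) = (-43.14 − (-67.343))/(-9.553 − (-67.343))
f_A = 24.203 / 57.791 = 0.4188

0.419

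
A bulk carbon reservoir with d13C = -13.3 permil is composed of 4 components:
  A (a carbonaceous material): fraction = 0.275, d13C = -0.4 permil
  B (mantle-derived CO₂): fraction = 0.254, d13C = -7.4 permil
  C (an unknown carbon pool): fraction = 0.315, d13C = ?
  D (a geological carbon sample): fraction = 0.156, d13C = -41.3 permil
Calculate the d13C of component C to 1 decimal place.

-15.5 permil

Isotope mass balance: δ_bulk = Σ fᵢ·δᵢ.
-13.3 = 0.275×(-0.4) + 0.254×(-7.4) + 0.315×δ_C + 0.156×(-41.3)
0.315·δ_C = -13.3 − (-8.432) = -4.868
δ_C = -4.868 / 0.315 = -15.45 permil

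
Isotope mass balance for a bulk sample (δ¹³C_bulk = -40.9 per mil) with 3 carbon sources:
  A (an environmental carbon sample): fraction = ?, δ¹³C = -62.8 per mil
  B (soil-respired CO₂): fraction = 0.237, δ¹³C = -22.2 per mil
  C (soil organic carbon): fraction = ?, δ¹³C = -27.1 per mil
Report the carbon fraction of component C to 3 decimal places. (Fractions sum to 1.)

Let f_C and f_A be the unknown fractions; fractions sum to 1 so f_C + f_A = 0.763.
Mass balance: Σ fᵢ·δᵢ = δ_bulk ⇒ f_C·(-27.1) + f_A·(-62.8) = -40.9 − (-5.261) = -35.639
Substitute f_A = 0.763 − f_C:
f_C·(-27.1 − -62.8) = -35.639 − 0.763×(-62.8) = 12.278
f_C = 12.278 / 35.7 = 0.3439

0.344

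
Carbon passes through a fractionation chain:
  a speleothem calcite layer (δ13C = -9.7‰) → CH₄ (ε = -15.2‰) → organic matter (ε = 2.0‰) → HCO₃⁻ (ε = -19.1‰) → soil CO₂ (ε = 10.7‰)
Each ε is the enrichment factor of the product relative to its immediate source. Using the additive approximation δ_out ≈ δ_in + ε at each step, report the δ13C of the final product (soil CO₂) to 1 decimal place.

step 1: δ ≈ -9.7 + (-15.2) = -24.9‰
step 2: δ ≈ -24.9 + (2.0) = -22.9‰
step 3: δ ≈ -22.9 + (-19.1) = -42.0‰
step 4: δ ≈ -42.0 + (10.7) = -31.3‰

-31.3‰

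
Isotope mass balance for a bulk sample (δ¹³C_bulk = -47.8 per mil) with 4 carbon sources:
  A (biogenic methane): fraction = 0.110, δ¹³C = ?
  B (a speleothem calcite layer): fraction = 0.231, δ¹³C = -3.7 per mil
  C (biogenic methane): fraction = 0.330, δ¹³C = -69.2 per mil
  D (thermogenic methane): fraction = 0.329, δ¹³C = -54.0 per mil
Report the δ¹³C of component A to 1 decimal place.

Isotope mass balance: δ_bulk = Σ fᵢ·δᵢ.
-47.8 = 0.110×δ_A + 0.231×(-3.7) + 0.330×(-69.2) + 0.329×(-54.0)
0.110·δ_A = -47.8 − (-41.457) = -6.343
δ_A = -6.343 / 0.110 = -57.67 per mil

-57.7 per mil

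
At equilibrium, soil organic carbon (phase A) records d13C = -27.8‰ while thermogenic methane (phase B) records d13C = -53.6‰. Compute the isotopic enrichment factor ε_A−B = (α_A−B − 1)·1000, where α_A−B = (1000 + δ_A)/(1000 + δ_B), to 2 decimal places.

α_A−B = (1000 + -27.8) / (1000 + -53.6) = 972.2 / 946.4 = 1.027261
ε_A−B = (1.027261 − 1) × 1000 = 27.261‰
(The approximation ε ≈ δ_A − δ_B would give 25.8‰.)

27.26‰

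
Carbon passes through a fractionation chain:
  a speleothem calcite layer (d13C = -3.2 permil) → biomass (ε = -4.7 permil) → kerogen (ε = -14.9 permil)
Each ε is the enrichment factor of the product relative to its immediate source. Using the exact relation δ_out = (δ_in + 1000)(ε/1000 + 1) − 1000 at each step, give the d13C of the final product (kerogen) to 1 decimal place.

step 1: δ = (-3.20 + 1000)·(-4.7/1000 + 1) − 1000 = -7.88 permil
step 2: δ = (-7.88 + 1000)·(-14.9/1000 + 1) − 1000 = -22.67 permil

-22.7 permil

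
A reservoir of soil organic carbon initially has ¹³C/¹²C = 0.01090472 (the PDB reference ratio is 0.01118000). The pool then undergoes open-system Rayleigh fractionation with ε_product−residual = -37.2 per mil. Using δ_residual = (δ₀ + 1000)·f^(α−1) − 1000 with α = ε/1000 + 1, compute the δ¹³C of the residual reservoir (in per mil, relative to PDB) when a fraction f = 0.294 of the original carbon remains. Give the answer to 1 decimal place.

δ₀ = (0.01090472/0.01118000 − 1)×1000 = (0.975377 − 1)×1000 = -24.623 per mil
α − 1 = ε/1000 = -0.0372
f^(α−1) = 0.294^(-0.0372) = 1.046592
δ_res = (-24.623 + 1000) × 1.046592 − 1000 = 1020.822 − 1000 = 20.82 per mil

20.8 per mil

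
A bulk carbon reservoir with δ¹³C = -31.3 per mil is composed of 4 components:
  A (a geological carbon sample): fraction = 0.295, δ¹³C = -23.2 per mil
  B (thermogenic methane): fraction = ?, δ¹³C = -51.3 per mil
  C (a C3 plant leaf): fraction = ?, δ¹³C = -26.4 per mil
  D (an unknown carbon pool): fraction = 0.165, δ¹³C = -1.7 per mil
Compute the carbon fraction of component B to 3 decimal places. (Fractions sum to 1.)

0.398

Let f_B and f_C be the unknown fractions; fractions sum to 1 so f_B + f_C = 0.540.
Mass balance: Σ fᵢ·δᵢ = δ_bulk ⇒ f_B·(-51.3) + f_C·(-26.4) = -31.3 − (-7.124) = -24.175
Substitute f_C = 0.540 − f_B:
f_B·(-51.3 − -26.4) = -24.175 − 0.540×(-26.4) = -9.919
f_B = -9.919 / -24.9 = 0.3984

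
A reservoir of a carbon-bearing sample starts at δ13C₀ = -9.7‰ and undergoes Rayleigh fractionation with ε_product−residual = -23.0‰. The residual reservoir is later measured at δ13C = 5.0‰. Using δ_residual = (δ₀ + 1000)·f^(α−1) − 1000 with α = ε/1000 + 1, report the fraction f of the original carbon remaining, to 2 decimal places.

0.53

α − 1 = ε/1000 = -0.0230
(δ_res + 1000)/(δ₀ + 1000) = (5.0 + 1000)/(-9.7 + 1000) = 1005.0/990.3 = 1.014844
f = 1.014844^(1/-0.0230) = exp(ln(1.014844)/-0.0230) = exp(0.01473/-0.0230)
f = exp(-0.6406) = 0.5270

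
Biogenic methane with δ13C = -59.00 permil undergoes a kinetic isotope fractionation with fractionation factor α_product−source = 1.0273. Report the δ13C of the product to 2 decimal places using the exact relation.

-33.31 permil

δ_product = (δ_source + 1000)·α − 1000
δ_product = (-59.00 + 1000) × 1.0273 − 1000
δ_product = 966.689 − 1000 = -33.311 permil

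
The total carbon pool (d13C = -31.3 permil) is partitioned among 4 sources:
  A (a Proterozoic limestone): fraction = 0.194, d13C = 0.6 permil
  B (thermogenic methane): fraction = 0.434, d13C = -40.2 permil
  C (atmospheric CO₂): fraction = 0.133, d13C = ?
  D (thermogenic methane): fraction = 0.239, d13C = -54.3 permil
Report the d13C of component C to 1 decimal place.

Isotope mass balance: δ_bulk = Σ fᵢ·δᵢ.
-31.3 = 0.194×(0.6) + 0.434×(-40.2) + 0.133×δ_C + 0.239×(-54.3)
0.133·δ_C = -31.3 − (-30.308) = -0.992
δ_C = -0.992 / 0.133 = -7.46 permil

-7.5 permil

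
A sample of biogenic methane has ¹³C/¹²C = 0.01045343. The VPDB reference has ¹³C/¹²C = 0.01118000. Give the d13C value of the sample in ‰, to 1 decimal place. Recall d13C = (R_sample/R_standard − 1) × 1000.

d13C = (R_sample / R_standard − 1) × 1000
R_sample / R_standard = 0.01045343 / 0.01118000 = 0.935012
d13C = (0.935012 − 1) × 1000 = -64.99‰

-65.0‰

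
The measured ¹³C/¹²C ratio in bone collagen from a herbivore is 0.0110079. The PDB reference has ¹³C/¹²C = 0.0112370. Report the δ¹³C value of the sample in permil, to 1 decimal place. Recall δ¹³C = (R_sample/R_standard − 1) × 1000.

-20.4 permil

δ¹³C = (R_sample / R_standard − 1) × 1000
R_sample / R_standard = 0.0110079 / 0.0112370 = 0.979612
δ¹³C = (0.979612 − 1) × 1000 = -20.39 permil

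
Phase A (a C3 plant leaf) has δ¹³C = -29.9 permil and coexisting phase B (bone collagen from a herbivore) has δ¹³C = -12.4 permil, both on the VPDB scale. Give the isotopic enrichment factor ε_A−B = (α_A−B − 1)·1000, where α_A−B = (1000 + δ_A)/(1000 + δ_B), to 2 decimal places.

α_A−B = (1000 + -29.9) / (1000 + -12.4) = 970.1 / 987.6 = 0.982280
ε_A−B = (0.982280 − 1) × 1000 = -17.720 permil
(The approximation ε ≈ δ_A − δ_B would give -17.5 permil.)

-17.72 permil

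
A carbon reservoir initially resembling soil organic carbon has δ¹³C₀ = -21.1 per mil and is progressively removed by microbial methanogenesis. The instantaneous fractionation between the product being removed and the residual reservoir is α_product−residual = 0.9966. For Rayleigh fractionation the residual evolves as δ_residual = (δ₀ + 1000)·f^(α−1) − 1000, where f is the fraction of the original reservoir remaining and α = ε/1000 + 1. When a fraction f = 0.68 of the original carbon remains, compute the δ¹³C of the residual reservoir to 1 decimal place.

Rayleigh residual: δ_res = (δ₀ + 1000)·f^(α−1) − 1000
α − 1 = -0.00340
f^(α−1) = 0.68^(-0.00340) = 1.001312
δ_res = (-21.1 + 1000) × 1.001312 − 1000 = 980.184 − 1000 = -19.82 per mil

-19.8 per mil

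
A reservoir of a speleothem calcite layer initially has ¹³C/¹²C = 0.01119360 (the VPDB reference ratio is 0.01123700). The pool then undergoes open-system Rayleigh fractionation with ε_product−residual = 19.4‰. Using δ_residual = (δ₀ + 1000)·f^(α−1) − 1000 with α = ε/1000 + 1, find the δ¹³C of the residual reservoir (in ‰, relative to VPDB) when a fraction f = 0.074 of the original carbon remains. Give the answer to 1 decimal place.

-52.9‰

δ₀ = (0.01119360/0.01123700 − 1)×1000 = (0.996138 − 1)×1000 = -3.862‰
α − 1 = ε/1000 = 0.0194
f^(α−1) = 0.074^(0.0194) = 0.950743
δ_res = (-3.862 + 1000) × 0.950743 − 1000 = 947.071 − 1000 = -52.93‰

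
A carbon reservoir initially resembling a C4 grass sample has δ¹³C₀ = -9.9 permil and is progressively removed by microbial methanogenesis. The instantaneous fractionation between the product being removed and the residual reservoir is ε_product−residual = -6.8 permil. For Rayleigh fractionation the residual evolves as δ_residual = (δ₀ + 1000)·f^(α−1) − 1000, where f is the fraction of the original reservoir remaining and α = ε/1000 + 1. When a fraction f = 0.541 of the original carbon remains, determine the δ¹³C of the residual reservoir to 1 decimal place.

-5.8 permil

Rayleigh residual: δ_res = (δ₀ + 1000)·f^(α−1) − 1000
α = ε/1000 + 1 = 0.99320, so α − 1 = -0.00680
f^(α−1) = 0.541^(-0.00680) = 1.004186
δ_res = (-9.9 + 1000) × 1.004186 − 1000 = 994.245 − 1000 = -5.76 permil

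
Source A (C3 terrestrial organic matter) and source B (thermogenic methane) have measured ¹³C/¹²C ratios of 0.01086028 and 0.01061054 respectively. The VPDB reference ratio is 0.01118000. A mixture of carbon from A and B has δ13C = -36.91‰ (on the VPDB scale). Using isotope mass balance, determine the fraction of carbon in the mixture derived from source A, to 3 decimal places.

0.628

δ_A = (0.01086028/0.01118000 − 1)×1000 = (0.971403 − 1)×1000 = -28.597‰
δ_B = (0.01061054/0.01118000 − 1)×1000 = (0.949064 − 1)×1000 = -50.936‰
f_A = (δ_mix − δ_B)/(δ_A − δ_B) = (-36.91 − (-50.936))/(-28.597 − (-50.936))
f_A = 14.026 / 22.338 = 0.6279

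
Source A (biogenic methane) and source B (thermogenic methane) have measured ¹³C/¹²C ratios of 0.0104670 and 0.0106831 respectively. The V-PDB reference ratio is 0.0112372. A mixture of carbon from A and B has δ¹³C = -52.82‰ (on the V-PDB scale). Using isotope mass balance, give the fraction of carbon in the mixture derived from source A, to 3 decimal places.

0.183

δ_A = (0.0104670/0.0112372 − 1)×1000 = (0.931460 − 1)×1000 = -68.540‰
δ_B = (0.0106831/0.0112372 − 1)×1000 = (0.950691 − 1)×1000 = -49.309‰
f_A = (δ_mix − δ_B)/(δ_A − δ_B) = (-52.82 − (-49.309))/(-68.540 − (-49.309))
f_A = -3.511 / -19.231 = 0.1825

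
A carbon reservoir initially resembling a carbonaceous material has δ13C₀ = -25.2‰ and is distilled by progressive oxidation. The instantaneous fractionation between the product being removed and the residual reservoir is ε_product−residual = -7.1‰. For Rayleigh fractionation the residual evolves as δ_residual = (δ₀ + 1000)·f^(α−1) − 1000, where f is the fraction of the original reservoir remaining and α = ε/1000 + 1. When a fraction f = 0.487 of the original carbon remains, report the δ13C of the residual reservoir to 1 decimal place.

-20.2‰

Rayleigh residual: δ_res = (δ₀ + 1000)·f^(α−1) − 1000
α = ε/1000 + 1 = 0.99290, so α − 1 = -0.00710
f^(α−1) = 0.487^(-0.00710) = 1.005121
δ_res = (-25.2 + 1000) × 1.005121 − 1000 = 979.792 − 1000 = -20.21‰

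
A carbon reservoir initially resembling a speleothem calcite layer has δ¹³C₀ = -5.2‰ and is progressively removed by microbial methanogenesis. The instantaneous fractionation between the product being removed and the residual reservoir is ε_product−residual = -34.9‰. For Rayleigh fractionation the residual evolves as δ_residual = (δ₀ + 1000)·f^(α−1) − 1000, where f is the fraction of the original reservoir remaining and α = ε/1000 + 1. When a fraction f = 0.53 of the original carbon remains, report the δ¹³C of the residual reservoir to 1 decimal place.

17.1‰

Rayleigh residual: δ_res = (δ₀ + 1000)·f^(α−1) − 1000
α = ε/1000 + 1 = 0.96510, so α − 1 = -0.03490
f^(α−1) = 0.53^(-0.03490) = 1.022405
δ_res = (-5.2 + 1000) × 1.022405 − 1000 = 1017.088 − 1000 = 17.09‰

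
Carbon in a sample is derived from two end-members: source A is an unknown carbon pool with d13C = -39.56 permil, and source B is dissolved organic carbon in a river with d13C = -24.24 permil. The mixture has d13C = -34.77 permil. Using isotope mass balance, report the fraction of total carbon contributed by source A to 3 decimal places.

0.687

δ_mix = f_A·δ_A + (1 − f_A)·δ_B  ⇒  f_A = (δ_mix − δ_B)/(δ_A − δ_B)
f_A = (-34.77 − (-24.24)) / (-39.56 − (-24.24))
f_A = -10.53 / -15.32 = 0.6873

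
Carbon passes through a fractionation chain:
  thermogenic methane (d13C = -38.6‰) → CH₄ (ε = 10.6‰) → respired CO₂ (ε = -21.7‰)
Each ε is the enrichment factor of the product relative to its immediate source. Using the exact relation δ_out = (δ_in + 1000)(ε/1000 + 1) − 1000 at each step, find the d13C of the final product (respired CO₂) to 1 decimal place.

-49.5‰

step 1: δ = (-38.60 + 1000)·(10.6/1000 + 1) − 1000 = -28.41‰
step 2: δ = (-28.41 + 1000)·(-21.7/1000 + 1) − 1000 = -49.49‰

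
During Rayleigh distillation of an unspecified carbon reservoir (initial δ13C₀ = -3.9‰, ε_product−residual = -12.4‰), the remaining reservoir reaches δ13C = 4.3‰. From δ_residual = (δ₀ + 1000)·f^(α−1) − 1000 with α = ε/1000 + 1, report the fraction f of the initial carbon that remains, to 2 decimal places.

α − 1 = ε/1000 = -0.0124
(δ_res + 1000)/(δ₀ + 1000) = (4.3 + 1000)/(-3.9 + 1000) = 1004.3/996.1 = 1.008232
f = 1.008232^(1/-0.0124) = exp(ln(1.008232)/-0.0124) = exp(0.00820/-0.0124)
f = exp(-0.6612) = 0.5163

0.52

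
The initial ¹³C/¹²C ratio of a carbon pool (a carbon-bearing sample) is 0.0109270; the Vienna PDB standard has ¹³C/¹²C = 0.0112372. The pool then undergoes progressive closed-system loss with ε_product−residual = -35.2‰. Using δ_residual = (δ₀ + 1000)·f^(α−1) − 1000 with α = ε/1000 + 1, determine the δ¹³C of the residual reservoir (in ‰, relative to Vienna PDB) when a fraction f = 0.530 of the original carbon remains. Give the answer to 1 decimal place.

δ₀ = (0.0109270/0.0112372 − 1)×1000 = (0.972395 − 1)×1000 = -27.605‰
α − 1 = ε/1000 = -0.0352
f^(α−1) = 0.530^(-0.0352) = 1.022599
δ_res = (-27.605 + 1000) × 1.022599 − 1000 = 994.371 − 1000 = -5.63‰

-5.6‰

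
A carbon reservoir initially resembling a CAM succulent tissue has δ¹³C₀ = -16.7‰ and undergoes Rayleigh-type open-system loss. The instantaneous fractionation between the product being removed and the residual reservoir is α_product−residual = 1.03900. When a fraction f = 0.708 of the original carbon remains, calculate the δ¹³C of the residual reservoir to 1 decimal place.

-29.9‰

Rayleigh residual: δ_res = (δ₀ + 1000)·f^(α−1) − 1000
α − 1 = 0.03900
f^(α−1) = 0.708^(0.03900) = 0.986623
δ_res = (-16.7 + 1000) × 0.986623 − 1000 = 970.147 − 1000 = -29.85‰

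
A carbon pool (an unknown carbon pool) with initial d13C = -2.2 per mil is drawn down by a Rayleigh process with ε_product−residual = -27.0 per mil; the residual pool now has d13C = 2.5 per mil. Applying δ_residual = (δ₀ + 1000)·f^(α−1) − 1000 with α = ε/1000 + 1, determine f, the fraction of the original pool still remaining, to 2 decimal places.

0.84

α − 1 = ε/1000 = -0.0270
(δ_res + 1000)/(δ₀ + 1000) = (2.5 + 1000)/(-2.2 + 1000) = 1002.5/997.8 = 1.004710
f = 1.004710^(1/-0.0270) = exp(ln(1.004710)/-0.0270) = exp(0.00470/-0.0270)
f = exp(-0.1740) = 0.8403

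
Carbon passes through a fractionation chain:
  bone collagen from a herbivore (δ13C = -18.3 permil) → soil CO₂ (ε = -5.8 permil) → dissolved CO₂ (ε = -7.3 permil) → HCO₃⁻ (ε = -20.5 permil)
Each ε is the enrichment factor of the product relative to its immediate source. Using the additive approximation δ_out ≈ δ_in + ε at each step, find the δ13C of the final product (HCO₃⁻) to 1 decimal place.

step 1: δ ≈ -18.3 + (-5.8) = -24.1 permil
step 2: δ ≈ -24.1 + (-7.3) = -31.4 permil
step 3: δ ≈ -31.4 + (-20.5) = -51.9 permil

-51.9 permil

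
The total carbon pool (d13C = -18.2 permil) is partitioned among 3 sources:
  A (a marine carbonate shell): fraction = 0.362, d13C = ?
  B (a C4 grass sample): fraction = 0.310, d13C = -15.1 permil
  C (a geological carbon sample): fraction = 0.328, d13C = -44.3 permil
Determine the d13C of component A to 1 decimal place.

2.8 permil

Isotope mass balance: δ_bulk = Σ fᵢ·δᵢ.
-18.2 = 0.362×δ_A + 0.310×(-15.1) + 0.328×(-44.3)
0.362·δ_A = -18.2 − (-19.211) = 1.011
δ_A = 1.011 / 0.362 = 2.79 permil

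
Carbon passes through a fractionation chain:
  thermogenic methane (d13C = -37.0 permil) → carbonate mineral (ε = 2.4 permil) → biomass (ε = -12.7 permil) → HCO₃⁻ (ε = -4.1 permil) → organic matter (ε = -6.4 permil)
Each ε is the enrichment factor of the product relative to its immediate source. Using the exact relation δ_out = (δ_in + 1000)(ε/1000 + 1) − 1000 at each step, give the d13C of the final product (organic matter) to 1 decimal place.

step 1: δ = (-37.00 + 1000)·(2.4/1000 + 1) − 1000 = -34.69 permil
step 2: δ = (-34.69 + 1000)·(-12.7/1000 + 1) − 1000 = -46.95 permil
step 3: δ = (-46.95 + 1000)·(-4.1/1000 + 1) − 1000 = -50.86 permil
step 4: δ = (-50.86 + 1000)·(-6.4/1000 + 1) − 1000 = -56.93 permil

-56.9 permil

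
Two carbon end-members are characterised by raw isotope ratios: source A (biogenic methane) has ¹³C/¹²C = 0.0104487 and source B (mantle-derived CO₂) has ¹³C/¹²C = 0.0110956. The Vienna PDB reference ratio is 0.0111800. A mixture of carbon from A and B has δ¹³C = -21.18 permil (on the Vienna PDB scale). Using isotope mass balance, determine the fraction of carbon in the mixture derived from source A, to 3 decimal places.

0.236

δ_A = (0.0104487/0.0111800 − 1)×1000 = (0.934589 − 1)×1000 = -65.411 permil
δ_B = (0.0110956/0.0111800 − 1)×1000 = (0.992451 − 1)×1000 = -7.549 permil
f_A = (δ_mix − δ_B)/(δ_A − δ_B) = (-21.18 − (-7.549))/(-65.411 − (-7.549))
f_A = -13.631 / -57.862 = 0.2356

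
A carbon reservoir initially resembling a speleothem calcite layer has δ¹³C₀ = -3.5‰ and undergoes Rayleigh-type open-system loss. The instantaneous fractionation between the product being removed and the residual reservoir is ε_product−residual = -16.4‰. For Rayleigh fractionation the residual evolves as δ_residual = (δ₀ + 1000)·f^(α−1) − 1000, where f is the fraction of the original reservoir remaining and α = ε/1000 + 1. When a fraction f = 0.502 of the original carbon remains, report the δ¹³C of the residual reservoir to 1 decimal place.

Rayleigh residual: δ_res = (δ₀ + 1000)·f^(α−1) − 1000
α = ε/1000 + 1 = 0.98360, so α − 1 = -0.01640
f^(α−1) = 0.502^(-0.01640) = 1.011366
δ_res = (-3.5 + 1000) × 1.011366 − 1000 = 1007.826 − 1000 = 7.83‰

7.8‰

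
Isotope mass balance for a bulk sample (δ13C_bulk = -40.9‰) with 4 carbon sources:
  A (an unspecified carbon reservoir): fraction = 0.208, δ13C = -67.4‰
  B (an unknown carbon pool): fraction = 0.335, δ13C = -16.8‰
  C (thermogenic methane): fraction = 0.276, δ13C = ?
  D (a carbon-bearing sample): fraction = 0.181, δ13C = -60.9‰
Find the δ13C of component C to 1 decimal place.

-37.1‰

Isotope mass balance: δ_bulk = Σ fᵢ·δᵢ.
-40.9 = 0.208×(-67.4) + 0.335×(-16.8) + 0.276×δ_C + 0.181×(-60.9)
0.276·δ_C = -40.9 − (-30.670) = -10.230
δ_C = -10.230 / 0.276 = -37.06‰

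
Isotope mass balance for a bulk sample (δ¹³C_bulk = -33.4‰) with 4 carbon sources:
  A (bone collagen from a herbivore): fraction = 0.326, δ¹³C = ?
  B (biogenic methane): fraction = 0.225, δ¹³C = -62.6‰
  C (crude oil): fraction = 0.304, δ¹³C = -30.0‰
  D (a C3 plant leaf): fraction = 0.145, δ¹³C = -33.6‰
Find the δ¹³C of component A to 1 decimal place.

Isotope mass balance: δ_bulk = Σ fᵢ·δᵢ.
-33.4 = 0.326×δ_A + 0.225×(-62.6) + 0.304×(-30.0) + 0.145×(-33.6)
0.326·δ_A = -33.4 − (-28.077) = -5.323
δ_A = -5.323 / 0.326 = -16.33‰

-16.3‰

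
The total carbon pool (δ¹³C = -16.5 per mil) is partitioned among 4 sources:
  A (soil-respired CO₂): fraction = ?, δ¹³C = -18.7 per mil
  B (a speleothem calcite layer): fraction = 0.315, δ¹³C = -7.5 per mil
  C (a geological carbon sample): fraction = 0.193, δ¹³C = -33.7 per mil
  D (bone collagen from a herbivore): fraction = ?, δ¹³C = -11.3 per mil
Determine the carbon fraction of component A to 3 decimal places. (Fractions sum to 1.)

0.280

Let f_A and f_D be the unknown fractions; fractions sum to 1 so f_A + f_D = 0.492.
Mass balance: Σ fᵢ·δᵢ = δ_bulk ⇒ f_A·(-18.7) + f_D·(-11.3) = -16.5 − (-8.867) = -7.633
Substitute f_D = 0.492 − f_A:
f_A·(-18.7 − -11.3) = -7.633 − 0.492×(-11.3) = -2.074
f_A = -2.074 / -7.4 = 0.2802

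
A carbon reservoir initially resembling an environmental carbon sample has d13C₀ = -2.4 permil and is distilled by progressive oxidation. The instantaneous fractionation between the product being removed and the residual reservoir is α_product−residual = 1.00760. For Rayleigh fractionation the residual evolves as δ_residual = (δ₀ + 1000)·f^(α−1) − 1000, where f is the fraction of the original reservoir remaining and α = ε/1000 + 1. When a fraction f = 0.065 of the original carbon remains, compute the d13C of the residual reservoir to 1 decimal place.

-22.9 permil

Rayleigh residual: δ_res = (δ₀ + 1000)·f^(α−1) − 1000
α − 1 = 0.00760
f^(α−1) = 0.065^(0.00760) = 0.979441
δ_res = (-2.4 + 1000) × 0.979441 − 1000 = 977.090 − 1000 = -22.91 permil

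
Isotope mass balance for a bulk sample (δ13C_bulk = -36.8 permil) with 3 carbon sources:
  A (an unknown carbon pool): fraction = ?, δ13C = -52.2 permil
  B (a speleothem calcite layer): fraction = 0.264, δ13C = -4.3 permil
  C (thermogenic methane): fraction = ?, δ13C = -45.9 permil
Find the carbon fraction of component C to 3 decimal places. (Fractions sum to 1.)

Let f_C and f_A be the unknown fractions; fractions sum to 1 so f_C + f_A = 0.736.
Mass balance: Σ fᵢ·δᵢ = δ_bulk ⇒ f_C·(-45.9) + f_A·(-52.2) = -36.8 − (-1.135) = -35.665
Substitute f_A = 0.736 − f_C:
f_C·(-45.9 − -52.2) = -35.665 − 0.736×(-52.2) = 2.754
f_C = 2.754 / 6.3 = 0.4372

0.437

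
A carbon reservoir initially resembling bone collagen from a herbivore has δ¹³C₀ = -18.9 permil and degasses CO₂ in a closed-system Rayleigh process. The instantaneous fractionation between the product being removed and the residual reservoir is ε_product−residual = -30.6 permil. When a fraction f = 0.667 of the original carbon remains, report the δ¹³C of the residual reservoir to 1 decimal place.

-6.7 permil

Rayleigh residual: δ_res = (δ₀ + 1000)·f^(α−1) − 1000
α = ε/1000 + 1 = 0.96940, so α − 1 = -0.03060
f^(α−1) = 0.667^(-0.03060) = 1.012469
δ_res = (-18.9 + 1000) × 1.012469 − 1000 = 993.333 − 1000 = -6.67 permil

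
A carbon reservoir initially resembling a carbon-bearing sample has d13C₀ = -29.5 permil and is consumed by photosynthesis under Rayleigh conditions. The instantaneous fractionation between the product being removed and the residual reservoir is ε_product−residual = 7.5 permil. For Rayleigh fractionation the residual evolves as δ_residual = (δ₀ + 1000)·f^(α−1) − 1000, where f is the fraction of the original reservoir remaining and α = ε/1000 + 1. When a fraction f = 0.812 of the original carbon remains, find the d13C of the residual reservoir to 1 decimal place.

-31.0 permil

Rayleigh residual: δ_res = (δ₀ + 1000)·f^(α−1) − 1000
α = ε/1000 + 1 = 1.00750, so α − 1 = 0.00750
f^(α−1) = 0.812^(0.00750) = 0.998439
δ_res = (-29.5 + 1000) × 0.998439 − 1000 = 968.985 − 1000 = -31.01 permil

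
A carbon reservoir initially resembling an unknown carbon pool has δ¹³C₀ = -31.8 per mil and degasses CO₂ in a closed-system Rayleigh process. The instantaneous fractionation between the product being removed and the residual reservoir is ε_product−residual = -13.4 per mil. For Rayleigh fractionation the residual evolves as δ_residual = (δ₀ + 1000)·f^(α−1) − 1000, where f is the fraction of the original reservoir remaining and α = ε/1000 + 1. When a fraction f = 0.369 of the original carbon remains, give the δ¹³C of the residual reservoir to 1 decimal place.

Rayleigh residual: δ_res = (δ₀ + 1000)·f^(α−1) − 1000
α = ε/1000 + 1 = 0.98660, so α − 1 = -0.01340
f^(α−1) = 0.369^(-0.01340) = 1.013449
δ_res = (-31.8 + 1000) × 1.013449 − 1000 = 981.221 − 1000 = -18.78 per mil

-18.8 per mil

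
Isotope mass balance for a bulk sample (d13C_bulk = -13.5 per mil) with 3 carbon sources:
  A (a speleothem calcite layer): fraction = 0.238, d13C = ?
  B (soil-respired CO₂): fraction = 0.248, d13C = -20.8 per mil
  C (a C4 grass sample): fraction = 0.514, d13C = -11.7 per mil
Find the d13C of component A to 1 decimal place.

Isotope mass balance: δ_bulk = Σ fᵢ·δᵢ.
-13.5 = 0.238×δ_A + 0.248×(-20.8) + 0.514×(-11.7)
0.238·δ_A = -13.5 − (-11.172) = -2.328
δ_A = -2.328 / 0.238 = -9.78 per mil

-9.8 per mil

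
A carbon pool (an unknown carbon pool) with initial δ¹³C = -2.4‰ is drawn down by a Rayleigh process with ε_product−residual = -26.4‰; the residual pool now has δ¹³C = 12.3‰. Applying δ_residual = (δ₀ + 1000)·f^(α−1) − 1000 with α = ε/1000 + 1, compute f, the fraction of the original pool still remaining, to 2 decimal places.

α − 1 = ε/1000 = -0.0264
(δ_res + 1000)/(δ₀ + 1000) = (12.3 + 1000)/(-2.4 + 1000) = 1012.3/997.6 = 1.014735
f = 1.014735^(1/-0.0264) = exp(ln(1.014735)/-0.0264) = exp(0.01463/-0.0264)
f = exp(-0.5541) = 0.5746

0.57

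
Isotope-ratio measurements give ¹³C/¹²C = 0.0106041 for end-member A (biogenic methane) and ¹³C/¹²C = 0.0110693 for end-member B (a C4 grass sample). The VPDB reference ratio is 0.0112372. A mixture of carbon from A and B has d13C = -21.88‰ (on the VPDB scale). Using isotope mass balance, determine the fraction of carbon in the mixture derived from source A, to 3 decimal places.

0.168

δ_A = (0.0106041/0.0112372 − 1)×1000 = (0.943660 − 1)×1000 = -56.340‰
δ_B = (0.0110693/0.0112372 − 1)×1000 = (0.985059 − 1)×1000 = -14.941‰
f_A = (δ_mix − δ_B)/(δ_A − δ_B) = (-21.88 − (-14.941))/(-56.340 − (-14.941))
f_A = -6.939 / -41.398 = 0.1676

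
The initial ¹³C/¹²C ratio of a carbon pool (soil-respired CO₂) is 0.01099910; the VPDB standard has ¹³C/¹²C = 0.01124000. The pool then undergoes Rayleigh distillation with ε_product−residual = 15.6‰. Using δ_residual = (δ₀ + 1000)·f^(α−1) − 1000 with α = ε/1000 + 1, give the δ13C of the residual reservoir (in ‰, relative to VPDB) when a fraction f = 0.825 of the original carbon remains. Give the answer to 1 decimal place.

δ₀ = (0.01099910/0.01124000 − 1)×1000 = (0.978568 − 1)×1000 = -21.432‰
α − 1 = ε/1000 = 0.0156
f^(α−1) = 0.825^(0.0156) = 0.997003
δ_res = (-21.432 + 1000) × 0.997003 − 1000 = 975.635 − 1000 = -24.36‰

-24.4‰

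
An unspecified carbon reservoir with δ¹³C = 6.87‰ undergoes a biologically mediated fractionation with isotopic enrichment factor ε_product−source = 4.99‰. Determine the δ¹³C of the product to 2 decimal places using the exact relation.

11.89‰

Exactly, δ_product = (δ_source + 1000)·(ε/1000 + 1) − 1000.
δ_product = (6.87 + 1000) × (4.99/1000 + 1) − 1000
δ_product = 11.894‰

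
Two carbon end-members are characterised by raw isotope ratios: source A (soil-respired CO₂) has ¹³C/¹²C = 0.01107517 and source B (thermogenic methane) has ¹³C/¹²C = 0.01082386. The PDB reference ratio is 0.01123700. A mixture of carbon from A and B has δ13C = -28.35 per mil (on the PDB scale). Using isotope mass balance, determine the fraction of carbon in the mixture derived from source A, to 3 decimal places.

δ_A = (0.01107517/0.01123700 − 1)×1000 = (0.985598 − 1)×1000 = -14.402 per mil
δ_B = (0.01082386/0.01123700 − 1)×1000 = (0.963234 − 1)×1000 = -36.766 per mil
f_A = (δ_mix − δ_B)/(δ_A − δ_B) = (-28.35 − (-36.766))/(-14.402 − (-36.766))
f_A = 8.416 / 22.365 = 0.3763

0.376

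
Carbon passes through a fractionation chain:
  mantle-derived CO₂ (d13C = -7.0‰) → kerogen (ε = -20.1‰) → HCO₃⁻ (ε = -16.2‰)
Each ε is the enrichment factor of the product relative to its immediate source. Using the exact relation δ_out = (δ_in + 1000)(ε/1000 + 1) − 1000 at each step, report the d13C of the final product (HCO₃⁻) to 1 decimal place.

-42.7‰

step 1: δ = (-7.00 + 1000)·(-20.1/1000 + 1) − 1000 = -26.96‰
step 2: δ = (-26.96 + 1000)·(-16.2/1000 + 1) − 1000 = -42.72‰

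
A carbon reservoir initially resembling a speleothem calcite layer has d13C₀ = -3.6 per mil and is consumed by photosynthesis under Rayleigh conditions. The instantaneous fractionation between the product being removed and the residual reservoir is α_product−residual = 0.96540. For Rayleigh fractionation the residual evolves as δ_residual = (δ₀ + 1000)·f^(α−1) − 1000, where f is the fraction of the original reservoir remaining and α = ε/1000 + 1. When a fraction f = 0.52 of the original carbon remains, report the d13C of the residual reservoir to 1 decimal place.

Rayleigh residual: δ_res = (δ₀ + 1000)·f^(α−1) − 1000
α − 1 = -0.03460
f^(α−1) = 0.52^(-0.03460) = 1.022884
δ_res = (-3.6 + 1000) × 1.022884 − 1000 = 1019.201 − 1000 = 19.20 per mil

19.2 per mil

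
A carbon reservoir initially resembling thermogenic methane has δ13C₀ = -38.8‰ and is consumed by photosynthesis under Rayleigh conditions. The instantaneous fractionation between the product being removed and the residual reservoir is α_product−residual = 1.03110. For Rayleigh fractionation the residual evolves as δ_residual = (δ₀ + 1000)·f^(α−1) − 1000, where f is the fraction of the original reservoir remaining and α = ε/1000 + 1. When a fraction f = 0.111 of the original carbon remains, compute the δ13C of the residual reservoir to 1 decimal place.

Rayleigh residual: δ_res = (δ₀ + 1000)·f^(α−1) − 1000
α − 1 = 0.03110
f^(α−1) = 0.111^(0.03110) = 0.933920
δ_res = (-38.8 + 1000) × 0.933920 − 1000 = 897.684 − 1000 = -102.32‰

-102.3‰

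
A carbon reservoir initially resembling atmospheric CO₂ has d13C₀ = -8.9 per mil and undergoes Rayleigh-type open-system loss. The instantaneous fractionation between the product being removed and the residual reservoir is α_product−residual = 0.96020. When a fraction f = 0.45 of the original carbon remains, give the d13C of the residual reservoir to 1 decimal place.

23.1 per mil

Rayleigh residual: δ_res = (δ₀ + 1000)·f^(α−1) − 1000
α − 1 = -0.03980
f^(α−1) = 0.45^(-0.03980) = 1.032291
δ_res = (-8.9 + 1000) × 1.032291 − 1000 = 1023.104 − 1000 = 23.10 per mil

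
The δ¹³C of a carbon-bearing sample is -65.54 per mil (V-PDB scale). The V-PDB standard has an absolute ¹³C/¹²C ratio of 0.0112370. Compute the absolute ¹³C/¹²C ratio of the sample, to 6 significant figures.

0.0105005

R_sample = R_standard × (δ¹³C/1000 + 1)
R_sample = 0.0112370 × (-65.54/1000 + 1) = 0.0112370 × 0.934460
R_sample = 0.0105005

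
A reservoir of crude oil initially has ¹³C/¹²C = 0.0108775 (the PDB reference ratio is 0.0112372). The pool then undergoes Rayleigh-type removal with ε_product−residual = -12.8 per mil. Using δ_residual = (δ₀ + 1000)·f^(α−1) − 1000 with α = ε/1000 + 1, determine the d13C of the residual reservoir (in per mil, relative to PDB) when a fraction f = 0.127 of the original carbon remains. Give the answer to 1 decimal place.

-6.1 per mil

δ₀ = (0.0108775/0.0112372 − 1)×1000 = (0.967990 − 1)×1000 = -32.010 per mil
α − 1 = ε/1000 = -0.0128
f^(α−1) = 0.127^(-0.0128) = 1.026766
δ_res = (-32.010 + 1000) × 1.026766 − 1000 = 993.899 − 1000 = -6.10 per mil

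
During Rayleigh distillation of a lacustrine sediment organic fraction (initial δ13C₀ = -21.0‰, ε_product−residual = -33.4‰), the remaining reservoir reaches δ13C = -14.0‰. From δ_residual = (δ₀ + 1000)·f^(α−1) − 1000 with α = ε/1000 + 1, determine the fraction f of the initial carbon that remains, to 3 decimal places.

α − 1 = ε/1000 = -0.0334
(δ_res + 1000)/(δ₀ + 1000) = (-14.0 + 1000)/(-21.0 + 1000) = 986.0/979.0 = 1.007150
f = 1.007150^(1/-0.0334) = exp(ln(1.007150)/-0.0334) = exp(0.00712/-0.0334)
f = exp(-0.2133) = 0.8079

0.808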